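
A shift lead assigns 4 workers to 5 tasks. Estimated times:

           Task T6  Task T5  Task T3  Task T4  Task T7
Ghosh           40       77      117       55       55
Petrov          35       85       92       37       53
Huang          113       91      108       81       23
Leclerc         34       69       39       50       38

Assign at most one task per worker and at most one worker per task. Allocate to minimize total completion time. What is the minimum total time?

This is a one-to-one assignment (minimum-cost bipartite matching).
Optimal: Ghosh→Task T6 (40 min), Petrov→Task T4 (37 min), Huang→Task T7 (23 min), Leclerc→Task T3 (39 min) — total 40+37+23+39 = 139 min.
Min-entry greedy (repeatedly take the single cheapest remaining cell) gives 171 min, worse by 32.
Next-best assignment: Ghosh→Task T4, Petrov→Task T6, Huang→Task T7, Leclerc→Task T3 = 152 min.
Swapping Petrov↔Leclerc (Petrov→Task T3 92 min, Leclerc→Task T4 50 min) adds 66.

Minimum total: 139 min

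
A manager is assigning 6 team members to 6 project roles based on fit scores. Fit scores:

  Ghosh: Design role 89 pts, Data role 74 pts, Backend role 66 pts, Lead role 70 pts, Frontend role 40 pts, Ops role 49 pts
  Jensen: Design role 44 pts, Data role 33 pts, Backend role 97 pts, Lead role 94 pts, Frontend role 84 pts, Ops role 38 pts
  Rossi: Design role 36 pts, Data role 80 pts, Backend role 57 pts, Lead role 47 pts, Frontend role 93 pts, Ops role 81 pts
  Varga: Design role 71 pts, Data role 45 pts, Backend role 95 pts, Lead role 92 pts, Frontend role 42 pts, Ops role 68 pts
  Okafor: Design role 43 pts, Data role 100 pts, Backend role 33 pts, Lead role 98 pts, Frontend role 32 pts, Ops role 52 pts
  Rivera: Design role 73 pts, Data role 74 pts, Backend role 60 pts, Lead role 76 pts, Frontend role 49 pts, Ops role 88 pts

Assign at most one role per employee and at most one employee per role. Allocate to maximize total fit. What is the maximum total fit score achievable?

Optimal: Ghosh→Design role (89 pts), Jensen→Backend role (97 pts), Rossi→Frontend role (93 pts), Varga→Lead role (92 pts), Okafor→Data role (100 pts), Rivera→Ops role (88 pts) — total 89+97+93+92+100+88 = 559 pts.
Swapping Ghosh↔Okafor (Ghosh→Data role 74 pts, Okafor→Design role 43 pts) loses 72.
No other one-to-one assignment exceeds 559 pts.

Max total: 559 pts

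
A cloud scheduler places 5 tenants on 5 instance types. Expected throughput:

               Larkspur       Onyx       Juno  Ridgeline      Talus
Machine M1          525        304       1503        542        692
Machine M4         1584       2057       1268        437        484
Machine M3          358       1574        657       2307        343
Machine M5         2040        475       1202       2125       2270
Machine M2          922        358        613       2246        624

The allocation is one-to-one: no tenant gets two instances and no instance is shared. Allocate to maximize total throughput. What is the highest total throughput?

Maximum total: 9177 ops/s

This is the linear assignment problem.
Optimal: Larkspur→Machine M4 (1584 ops/s), Onyx→Machine M3 (1574 ops/s), Juno→Machine M1 (1503 ops/s), Ridgeline→Machine M2 (2246 ops/s), Talus→Machine M5 (2270 ops/s) — total 1584+1574+1503+2246+2270 = 9177 ops/s.
Column-greedy (each instance in turn goes to its best remaining tenant) gives 9059 ops/s, worse by 118.
Next-best assignment: Larkspur→Machine M2, Onyx→Machine M4, Juno→Machine M1, Ridgeline→Machine M3, Talus→Machine M5 = 9059 ops/s.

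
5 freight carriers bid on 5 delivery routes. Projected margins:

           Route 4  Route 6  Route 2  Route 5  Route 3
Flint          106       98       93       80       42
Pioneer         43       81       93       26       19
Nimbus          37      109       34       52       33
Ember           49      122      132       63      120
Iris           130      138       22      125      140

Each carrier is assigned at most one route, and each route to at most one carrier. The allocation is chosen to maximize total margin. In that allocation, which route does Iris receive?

Treat this as an assignment problem: match each carrier to one route.
Optimal: Flint→Route 4 ($106k), Pioneer→Route 2 ($93k), Nimbus→Route 6 ($109k), Ember→Route 3 ($120k), Iris→Route 5 ($125k) — total 106+93+109+120+125 = $553k.
Column-greedy (each route in turn goes to its best remaining carrier) gives $416k, worse by 137.
Iris's own top route is Route 3 ($140k), but forcing Iris→Route 3 and reassigning the rest optimally gives only $513k — worse by 40.

Iris receives Route 5.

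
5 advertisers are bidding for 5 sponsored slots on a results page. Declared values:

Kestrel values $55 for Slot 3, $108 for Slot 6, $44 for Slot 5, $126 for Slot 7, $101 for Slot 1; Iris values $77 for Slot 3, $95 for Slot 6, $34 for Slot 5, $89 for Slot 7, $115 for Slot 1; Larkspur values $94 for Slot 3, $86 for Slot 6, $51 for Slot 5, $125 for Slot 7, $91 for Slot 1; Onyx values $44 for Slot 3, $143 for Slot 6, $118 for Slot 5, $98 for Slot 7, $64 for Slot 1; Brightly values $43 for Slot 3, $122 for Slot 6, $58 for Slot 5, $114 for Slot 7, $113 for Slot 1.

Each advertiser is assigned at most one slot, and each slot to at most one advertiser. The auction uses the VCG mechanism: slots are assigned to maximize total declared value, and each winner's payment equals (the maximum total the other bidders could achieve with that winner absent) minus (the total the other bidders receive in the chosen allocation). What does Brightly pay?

Efficient allocation: Kestrel→Slot 7 ($126), Iris→Slot 1 ($115), Larkspur→Slot 3 ($94), Onyx→Slot 5 ($118), Brightly→Slot 6 ($122); total welfare W = $575.
Brightly receives Slot 6 at value $122, so the others get W − 122 = $453.
Without Brightly: best allocation of the remaining 4 bidders over all 5 slots is Kestrel→Slot 7 ($126), Iris→Slot 1 ($115), Larkspur→Slot 3 ($94), Onyx→Slot 6 ($143), total $478.
VCG payment = (others' best without Brightly) − (others' welfare with Brightly) = 478 − 453 = $25.

Brightly pays $25.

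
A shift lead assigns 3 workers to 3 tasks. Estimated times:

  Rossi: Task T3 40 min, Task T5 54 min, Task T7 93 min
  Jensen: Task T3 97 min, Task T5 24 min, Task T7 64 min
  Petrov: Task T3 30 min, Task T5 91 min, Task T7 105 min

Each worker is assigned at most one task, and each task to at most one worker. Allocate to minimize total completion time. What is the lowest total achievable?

Treat this as an assignment problem: match each worker to one task.
Optimal: Rossi→Task T7 (93 min), Jensen→Task T5 (24 min), Petrov→Task T3 (30 min) — total 93+24+30 = 147 min.
Row-greedy (each worker in turn takes its cheapest remaining task) gives 169 min, worse by 22.
No other one-to-one assignment undercuts 147 min.

Minimum total: 147 min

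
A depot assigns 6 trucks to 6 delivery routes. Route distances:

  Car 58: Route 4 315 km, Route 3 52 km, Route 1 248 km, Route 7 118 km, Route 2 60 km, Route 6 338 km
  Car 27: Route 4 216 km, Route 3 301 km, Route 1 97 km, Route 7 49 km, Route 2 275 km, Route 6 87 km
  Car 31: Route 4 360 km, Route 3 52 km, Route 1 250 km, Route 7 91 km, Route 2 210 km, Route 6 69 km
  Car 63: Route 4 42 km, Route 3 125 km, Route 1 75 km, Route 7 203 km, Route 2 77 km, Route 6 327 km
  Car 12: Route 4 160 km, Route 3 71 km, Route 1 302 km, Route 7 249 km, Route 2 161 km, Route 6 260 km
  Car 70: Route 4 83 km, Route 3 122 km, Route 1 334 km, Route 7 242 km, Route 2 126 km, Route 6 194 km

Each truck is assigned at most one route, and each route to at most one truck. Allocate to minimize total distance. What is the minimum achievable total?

Optimal: Car 58→Route 2 (60 km), Car 27→Route 7 (49 km), Car 31→Route 6 (69 km), Car 63→Route 1 (75 km), Car 12→Route 3 (71 km), Car 70→Route 4 (83 km) — total 60+49+69+75+71+83 = 407 km.
Swapping Car 27↔Car 58 (Car 27→Route 2 275 km, Car 58→Route 7 118 km) adds 284.

Min total: 407 km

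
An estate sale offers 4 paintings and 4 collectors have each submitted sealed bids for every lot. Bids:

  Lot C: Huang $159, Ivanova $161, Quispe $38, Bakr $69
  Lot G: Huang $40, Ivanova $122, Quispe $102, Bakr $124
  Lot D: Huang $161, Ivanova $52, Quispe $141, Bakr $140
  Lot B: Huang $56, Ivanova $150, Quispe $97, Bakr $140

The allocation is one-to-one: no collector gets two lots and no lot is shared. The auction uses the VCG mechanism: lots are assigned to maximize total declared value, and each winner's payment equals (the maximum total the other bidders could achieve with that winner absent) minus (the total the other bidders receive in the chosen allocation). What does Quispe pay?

Quispe pays $29.

Efficient allocation: Huang→Lot C ($159), Ivanova→Lot B ($150), Quispe→Lot D ($141), Bakr→Lot G ($124); total welfare W = $574.
Quispe receives Lot D at value $141, so the others get W − 141 = $433.
Without Quispe: best allocation of the remaining 3 bidders over all 4 lots is Huang→Lot D ($161), Ivanova→Lot C ($161), Bakr→Lot B ($140), total $462.
VCG payment = (others' best without Quispe) − (others' welfare with Quispe) = 462 − 433 = $29.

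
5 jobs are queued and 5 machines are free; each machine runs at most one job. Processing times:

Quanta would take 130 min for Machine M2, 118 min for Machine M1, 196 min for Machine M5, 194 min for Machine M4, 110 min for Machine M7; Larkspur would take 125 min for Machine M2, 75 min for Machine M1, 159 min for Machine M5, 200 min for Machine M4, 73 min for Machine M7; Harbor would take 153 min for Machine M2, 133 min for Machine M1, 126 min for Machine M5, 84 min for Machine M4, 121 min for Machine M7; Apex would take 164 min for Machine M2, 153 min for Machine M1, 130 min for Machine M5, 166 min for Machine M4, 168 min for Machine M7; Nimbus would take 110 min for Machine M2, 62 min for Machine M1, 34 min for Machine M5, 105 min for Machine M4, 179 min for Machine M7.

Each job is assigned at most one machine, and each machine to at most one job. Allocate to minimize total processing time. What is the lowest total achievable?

This is the linear assignment problem.
Optimal: Quanta→Machine M7 (110 min), Larkspur→Machine M1 (75 min), Harbor→Machine M4 (84 min), Apex→Machine M2 (164 min), Nimbus→Machine M5 (34 min) — total 110+75+84+164+34 = 467 min.
Column-greedy (each machine in turn goes to its cheapest remaining job) gives 587 min, worse by 120.

Minimum total: 467 min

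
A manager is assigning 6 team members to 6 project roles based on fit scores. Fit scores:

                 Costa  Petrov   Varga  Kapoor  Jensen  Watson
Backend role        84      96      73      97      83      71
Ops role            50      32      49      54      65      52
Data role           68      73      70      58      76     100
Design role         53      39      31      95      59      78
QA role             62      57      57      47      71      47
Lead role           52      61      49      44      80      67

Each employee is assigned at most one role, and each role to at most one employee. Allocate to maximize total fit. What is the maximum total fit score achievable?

Maximum total: 482 pts

Optimal: Costa→QA role (62 pts), Petrov→Backend role (96 pts), Varga→Ops role (49 pts), Kapoor→Design role (95 pts), Jensen→Lead role (80 pts), Watson→Data role (100 pts) — total 62+96+49+95+80+100 = 482 pts.
Row-greedy (each employee in turn takes its best remaining role) gives 441 pts, worse by 41.
Checked against all permutations: 482 pts is optimal.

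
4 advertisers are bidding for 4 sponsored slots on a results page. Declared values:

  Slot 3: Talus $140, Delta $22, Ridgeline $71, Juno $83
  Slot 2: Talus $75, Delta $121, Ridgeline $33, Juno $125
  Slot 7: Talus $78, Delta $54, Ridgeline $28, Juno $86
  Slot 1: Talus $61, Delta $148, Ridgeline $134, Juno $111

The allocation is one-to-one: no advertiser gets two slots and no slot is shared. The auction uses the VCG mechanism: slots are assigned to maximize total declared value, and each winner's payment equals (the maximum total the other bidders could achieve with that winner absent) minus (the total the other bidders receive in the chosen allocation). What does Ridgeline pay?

Ridgeline pays $66.

Efficient allocation: Talus→Slot 3 ($140), Delta→Slot 2 ($121), Ridgeline→Slot 1 ($134), Juno→Slot 7 ($86); total welfare W = $481.
Ridgeline receives Slot 1 at value $134, so the others get W − 134 = $347.
Without Ridgeline: best allocation of the remaining 3 bidders over all 4 slots is Talus→Slot 3 ($140), Delta→Slot 1 ($148), Juno→Slot 2 ($125), total $413.
VCG payment = (others' best without Ridgeline) − (others' welfare with Ridgeline) = 413 − 347 = $66.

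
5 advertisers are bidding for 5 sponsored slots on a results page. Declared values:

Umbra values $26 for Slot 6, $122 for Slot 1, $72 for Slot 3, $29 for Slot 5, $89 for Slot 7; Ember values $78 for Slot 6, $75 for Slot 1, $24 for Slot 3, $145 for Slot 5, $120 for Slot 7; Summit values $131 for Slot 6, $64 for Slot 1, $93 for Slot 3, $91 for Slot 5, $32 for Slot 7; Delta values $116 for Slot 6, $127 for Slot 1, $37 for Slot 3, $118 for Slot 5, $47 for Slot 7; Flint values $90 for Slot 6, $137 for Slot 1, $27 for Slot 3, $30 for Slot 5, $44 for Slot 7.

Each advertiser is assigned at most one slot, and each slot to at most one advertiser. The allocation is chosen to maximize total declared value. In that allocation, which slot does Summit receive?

Summit receives Slot 3.

Optimal: Umbra→Slot 7 ($89), Ember→Slot 5 ($145), Summit→Slot 3 ($93), Delta→Slot 6 ($116), Flint→Slot 1 ($137) — total 89+145+93+116+137 = $580.
Summit's own top slot is Slot 6 ($131), but forcing Summit→Slot 6 and reassigning the rest optimally gives only $578 — worse by 2.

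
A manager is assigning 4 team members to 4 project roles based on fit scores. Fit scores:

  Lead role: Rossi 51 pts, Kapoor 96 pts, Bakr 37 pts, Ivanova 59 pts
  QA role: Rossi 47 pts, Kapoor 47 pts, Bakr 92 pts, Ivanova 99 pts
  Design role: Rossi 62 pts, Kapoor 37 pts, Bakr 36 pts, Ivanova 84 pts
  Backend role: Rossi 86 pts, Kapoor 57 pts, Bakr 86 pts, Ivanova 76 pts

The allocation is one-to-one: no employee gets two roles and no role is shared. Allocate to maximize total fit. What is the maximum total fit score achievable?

Max total: 358 pts

Optimal: Rossi→Backend role (86 pts), Kapoor→Lead role (96 pts), Bakr→QA role (92 pts), Ivanova→Design role (84 pts) — total 86+96+92+84 = 358 pts.
Max-entry greedy (repeatedly take the single best remaining cell) gives 317 pts, worse by 41.
Next-best assignment: Rossi→Design role, Kapoor→Lead role, Bakr→Backend role, Ivanova→QA role = 343 pts.
Swapping Ivanova↔Bakr (Ivanova→QA role 99 pts, Bakr→Design role 36 pts) loses 41.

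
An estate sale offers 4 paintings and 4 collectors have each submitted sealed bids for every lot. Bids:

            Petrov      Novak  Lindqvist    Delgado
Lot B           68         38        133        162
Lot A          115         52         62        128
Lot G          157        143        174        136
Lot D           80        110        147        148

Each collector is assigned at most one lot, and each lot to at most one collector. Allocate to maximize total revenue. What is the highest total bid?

Maximum total: $567

Optimal: Petrov→Lot A ($115), Novak→Lot G ($143), Lindqvist→Lot D ($147), Delgado→Lot B ($162) — total 115+143+147+162 = $567.
Next-best assignment: Petrov→Lot A, Novak→Lot D, Lindqvist→Lot G, Delgado→Lot B = $561.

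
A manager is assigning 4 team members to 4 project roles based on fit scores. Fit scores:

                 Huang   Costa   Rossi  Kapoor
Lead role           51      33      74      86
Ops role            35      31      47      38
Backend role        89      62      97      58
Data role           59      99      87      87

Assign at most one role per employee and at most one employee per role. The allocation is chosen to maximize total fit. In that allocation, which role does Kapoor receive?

Optimal: Huang→Backend role (89 pts), Costa→Data role (99 pts), Rossi→Ops role (47 pts), Kapoor→Lead role (86 pts) — total 89+99+47+86 = 321 pts.
Max-entry greedy (repeatedly take the single best remaining cell) gives 317 pts, worse by 4.
Swapping Costa↔Huang (Costa→Backend role 62 pts, Huang→Data role 59 pts) loses 67.
Every other assignment is strictly worse.
Kapoor's own top role is Data role (87 pts), but forcing Kapoor→Data role and reassigning the rest optimally gives only 281 pts — worse by 40.

Kapoor receives Lead role.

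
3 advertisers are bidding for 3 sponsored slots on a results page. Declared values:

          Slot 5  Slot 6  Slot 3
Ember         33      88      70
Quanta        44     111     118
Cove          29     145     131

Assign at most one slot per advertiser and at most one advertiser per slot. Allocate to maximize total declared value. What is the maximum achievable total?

Optimal: Ember→Slot 5 ($33), Quanta→Slot 3 ($118), Cove→Slot 6 ($145) — total 33+118+145 = $296.
Row-greedy (each advertiser in turn takes its best remaining slot) gives $235, worse by 61.
Swapping Quanta↔Cove (Quanta→Slot 6 $111, Cove→Slot 3 $131) loses 21.

Max total: $296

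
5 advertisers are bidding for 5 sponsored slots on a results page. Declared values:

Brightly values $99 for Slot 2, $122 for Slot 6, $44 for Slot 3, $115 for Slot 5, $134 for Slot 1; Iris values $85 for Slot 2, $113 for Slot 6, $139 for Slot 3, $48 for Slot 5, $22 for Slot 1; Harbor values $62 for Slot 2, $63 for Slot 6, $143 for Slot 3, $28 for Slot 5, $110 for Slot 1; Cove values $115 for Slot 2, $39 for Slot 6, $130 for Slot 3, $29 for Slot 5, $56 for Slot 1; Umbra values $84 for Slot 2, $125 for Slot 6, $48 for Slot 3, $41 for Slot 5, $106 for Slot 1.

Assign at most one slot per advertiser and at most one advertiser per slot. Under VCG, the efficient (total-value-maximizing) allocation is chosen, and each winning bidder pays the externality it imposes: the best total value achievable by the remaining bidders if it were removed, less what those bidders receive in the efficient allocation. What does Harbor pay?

Harbor pays $19.

Efficient allocation: Brightly→Slot 5 ($115), Iris→Slot 3 ($139), Harbor→Slot 1 ($110), Cove→Slot 2 ($115), Umbra→Slot 6 ($125); total welfare W = $604.
Harbor receives Slot 1 at value $110, so the others get W − 110 = $494.
Without Harbor: best allocation of the remaining 4 bidders over all 5 slots is Brightly→Slot 1 ($134), Iris→Slot 3 ($139), Cove→Slot 2 ($115), Umbra→Slot 6 ($125), total $513.
VCG payment = (others' best without Harbor) − (others' welfare with Harbor) = 513 − 494 = $19.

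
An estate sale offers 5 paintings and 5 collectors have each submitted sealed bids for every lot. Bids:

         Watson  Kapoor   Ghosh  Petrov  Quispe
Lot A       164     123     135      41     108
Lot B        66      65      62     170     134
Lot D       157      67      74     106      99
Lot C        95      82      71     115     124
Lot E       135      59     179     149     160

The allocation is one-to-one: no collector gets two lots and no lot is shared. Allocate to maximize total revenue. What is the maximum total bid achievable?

This is the linear assignment problem.
Optimal: Watson→Lot D ($157), Kapoor→Lot A ($123), Ghosh→Lot E ($179), Petrov→Lot B ($170), Quispe→Lot C ($124) — total 157+123+179+170+124 = $753.
Max-entry greedy (repeatedly take the single best remaining cell) gives $704, worse by 49.

Maximum total: $753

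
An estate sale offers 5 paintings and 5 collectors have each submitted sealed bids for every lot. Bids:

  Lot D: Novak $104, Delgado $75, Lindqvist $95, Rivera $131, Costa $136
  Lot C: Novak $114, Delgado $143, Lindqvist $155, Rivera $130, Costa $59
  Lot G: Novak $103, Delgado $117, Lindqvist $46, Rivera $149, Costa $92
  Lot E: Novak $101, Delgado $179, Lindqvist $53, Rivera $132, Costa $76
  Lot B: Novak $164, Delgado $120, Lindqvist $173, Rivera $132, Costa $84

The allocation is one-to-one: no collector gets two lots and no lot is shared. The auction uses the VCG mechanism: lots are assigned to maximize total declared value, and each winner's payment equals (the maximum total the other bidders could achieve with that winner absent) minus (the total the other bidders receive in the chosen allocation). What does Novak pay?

Efficient allocation: Novak→Lot B ($164), Delgado→Lot E ($179), Lindqvist→Lot C ($155), Rivera→Lot G ($149), Costa→Lot D ($136); total welfare W = $783.
Novak receives Lot B at value $164, so the others get W − 164 = $619.
Without Novak: best allocation of the remaining 4 bidders over all 5 lots is Delgado→Lot E ($179), Lindqvist→Lot B ($173), Rivera→Lot G ($149), Costa→Lot D ($136), total $637.
VCG payment = (others' best without Novak) − (others' welfare with Novak) = 637 − 619 = $18.

Novak pays $18.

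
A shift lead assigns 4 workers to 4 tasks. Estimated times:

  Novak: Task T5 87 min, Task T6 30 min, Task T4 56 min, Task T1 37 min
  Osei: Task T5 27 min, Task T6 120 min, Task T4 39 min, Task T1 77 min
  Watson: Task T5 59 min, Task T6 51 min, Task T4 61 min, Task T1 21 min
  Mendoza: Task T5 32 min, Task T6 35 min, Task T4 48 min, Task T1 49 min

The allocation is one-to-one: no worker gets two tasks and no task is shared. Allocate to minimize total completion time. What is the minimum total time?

This is a one-to-one assignment (minimum-cost bipartite matching).
Optimal: Novak→Task T6 (30 min), Osei→Task T4 (39 min), Watson→Task T1 (21 min), Mendoza→Task T5 (32 min) — total 30+39+21+32 = 122 min.
Min-entry greedy (repeatedly take the single cheapest remaining cell) gives 126 min, worse by 4.

Minimum total: 122 min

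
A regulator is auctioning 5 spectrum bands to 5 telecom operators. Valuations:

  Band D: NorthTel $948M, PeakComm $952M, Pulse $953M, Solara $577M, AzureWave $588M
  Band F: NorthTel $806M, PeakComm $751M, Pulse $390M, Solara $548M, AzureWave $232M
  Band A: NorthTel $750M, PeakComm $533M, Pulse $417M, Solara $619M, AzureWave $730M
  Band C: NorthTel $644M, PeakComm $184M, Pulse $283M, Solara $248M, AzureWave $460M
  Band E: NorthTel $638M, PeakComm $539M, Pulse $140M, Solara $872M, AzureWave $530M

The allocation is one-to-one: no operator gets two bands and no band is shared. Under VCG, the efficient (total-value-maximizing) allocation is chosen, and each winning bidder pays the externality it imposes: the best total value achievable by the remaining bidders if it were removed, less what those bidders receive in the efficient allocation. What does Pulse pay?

Pulse pays $363M.

Efficient allocation: NorthTel→Band C ($644M), PeakComm→Band F ($751M), Pulse→Band D ($953M), Solara→Band E ($872M), AzureWave→Band A ($730M); total welfare W = $3950M.
Pulse receives Band D at value $953M, so the others get W − 953 = $2997M.
Without Pulse: best allocation of the remaining 4 bidders over all 5 bands is NorthTel→Band F ($806M), PeakComm→Band D ($952M), Solara→Band E ($872M), AzureWave→Band A ($730M), total $3360M.
VCG payment = (others' best without Pulse) − (others' welfare with Pulse) = 3360 − 2997 = $363M.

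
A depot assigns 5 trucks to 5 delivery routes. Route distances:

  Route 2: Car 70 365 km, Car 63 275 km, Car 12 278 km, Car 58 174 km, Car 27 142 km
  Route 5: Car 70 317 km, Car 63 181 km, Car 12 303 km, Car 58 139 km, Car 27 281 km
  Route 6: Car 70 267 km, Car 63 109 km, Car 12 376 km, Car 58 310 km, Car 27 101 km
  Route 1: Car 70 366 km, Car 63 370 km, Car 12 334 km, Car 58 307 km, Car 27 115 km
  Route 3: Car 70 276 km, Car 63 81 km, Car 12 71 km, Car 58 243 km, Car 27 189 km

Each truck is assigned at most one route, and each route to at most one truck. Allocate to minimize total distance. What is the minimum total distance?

Min total: 786 km

Optimal: Car 70→Route 5 (317 km), Car 63→Route 6 (109 km), Car 12→Route 3 (71 km), Car 58→Route 2 (174 km), Car 27→Route 1 (115 km) — total 317+109+71+174+115 = 786 km.
Row-greedy (each truck in turn takes its cheapest remaining route) gives 880 km, worse by 94.
Next-best assignment: Car 70→Route 2, Car 63→Route 6, Car 12→Route 3, Car 58→Route 5, Car 27→Route 1 = 799 km.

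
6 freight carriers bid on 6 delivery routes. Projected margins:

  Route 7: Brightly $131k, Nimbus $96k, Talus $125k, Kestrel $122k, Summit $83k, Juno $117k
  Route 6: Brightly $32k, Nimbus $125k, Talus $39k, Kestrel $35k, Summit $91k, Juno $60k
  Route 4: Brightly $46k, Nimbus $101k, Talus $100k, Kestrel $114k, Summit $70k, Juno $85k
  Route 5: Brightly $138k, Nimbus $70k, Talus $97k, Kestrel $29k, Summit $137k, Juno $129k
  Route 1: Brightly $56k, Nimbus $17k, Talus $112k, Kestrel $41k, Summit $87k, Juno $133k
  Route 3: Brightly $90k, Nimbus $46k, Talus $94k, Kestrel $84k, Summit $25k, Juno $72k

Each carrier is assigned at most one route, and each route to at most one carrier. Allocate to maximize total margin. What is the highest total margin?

Maximum total: $734k

Optimal: Brightly→Route 7 ($131k), Nimbus→Route 6 ($125k), Talus→Route 3 ($94k), Kestrel→Route 4 ($114k), Summit→Route 5 ($137k), Juno→Route 1 ($133k) — total 131+125+94+114+137+133 = $734k.
Max-entry greedy (repeatedly take the single best remaining cell) gives $660k, worse by 74.
No other one-to-one assignment exceeds $734k.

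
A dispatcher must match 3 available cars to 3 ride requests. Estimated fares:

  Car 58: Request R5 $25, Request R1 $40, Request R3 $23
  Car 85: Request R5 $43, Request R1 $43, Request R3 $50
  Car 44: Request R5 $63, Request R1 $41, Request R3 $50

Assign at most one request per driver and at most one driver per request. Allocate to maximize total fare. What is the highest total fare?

This is the linear assignment problem.
Optimal: Car 58→Request R1 ($40), Car 85→Request R3 ($50), Car 44→Request R5 ($63) — total 40+50+63 = $153.
Column-greedy (each request in turn goes to its best remaining driver) gives $129, worse by 24.
Next-best assignment: Car 58→Request R1, Car 85→Request R5, Car 44→Request R3 = $133.
Every other assignment is strictly worse.

Max total: $153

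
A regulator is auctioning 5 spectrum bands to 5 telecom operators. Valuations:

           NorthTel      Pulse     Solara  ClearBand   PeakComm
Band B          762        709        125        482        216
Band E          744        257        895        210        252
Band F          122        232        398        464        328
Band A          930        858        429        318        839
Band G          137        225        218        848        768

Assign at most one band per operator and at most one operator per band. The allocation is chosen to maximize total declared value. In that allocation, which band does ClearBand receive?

ClearBand receives Band F.

Optimal: NorthTel→Band A ($930M), Pulse→Band B ($709M), Solara→Band E ($895M), ClearBand→Band F ($464M), PeakComm→Band G ($768M) — total 930+709+895+464+768 = $3766M.
Row-greedy (each operator in turn takes its best remaining band) gives $3710M, worse by 56.
Next-best assignment: NorthTel→Band B, Pulse→Band A, Solara→Band E, ClearBand→Band F, PeakComm→Band G = $3747M.
Checked against all permutations: $3766M is optimal.
ClearBand's own top band is Band G ($848M), but forcing ClearBand→Band G and reassigning the rest optimally gives only $3710M — worse by 56.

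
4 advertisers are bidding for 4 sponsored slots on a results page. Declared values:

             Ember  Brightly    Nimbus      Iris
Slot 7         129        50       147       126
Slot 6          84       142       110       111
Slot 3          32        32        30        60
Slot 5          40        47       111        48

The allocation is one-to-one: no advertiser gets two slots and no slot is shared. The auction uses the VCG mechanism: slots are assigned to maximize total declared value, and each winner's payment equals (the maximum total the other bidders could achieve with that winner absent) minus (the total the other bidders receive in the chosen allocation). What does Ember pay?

Ember pays $66.

Efficient allocation: Ember→Slot 7 ($129), Brightly→Slot 6 ($142), Nimbus→Slot 5 ($111), Iris→Slot 3 ($60); total welfare W = $442.
Ember receives Slot 7 at value $129, so the others get W − 129 = $313.
Without Ember: best allocation of the remaining 3 bidders over all 4 slots is Brightly→Slot 6 ($142), Nimbus→Slot 5 ($111), Iris→Slot 7 ($126), total $379.
VCG payment = (others' best without Ember) − (others' welfare with Ember) = 379 − 313 = $66.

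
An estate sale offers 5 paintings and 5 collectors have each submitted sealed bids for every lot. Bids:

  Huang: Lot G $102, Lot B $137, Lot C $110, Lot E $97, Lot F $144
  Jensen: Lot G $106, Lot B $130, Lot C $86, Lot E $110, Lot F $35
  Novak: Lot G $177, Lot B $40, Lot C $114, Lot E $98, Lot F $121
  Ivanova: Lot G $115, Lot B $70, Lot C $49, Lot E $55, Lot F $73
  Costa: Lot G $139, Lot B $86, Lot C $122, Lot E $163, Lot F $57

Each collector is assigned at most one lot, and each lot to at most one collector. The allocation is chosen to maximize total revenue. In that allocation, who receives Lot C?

Optimal: Huang→Lot F ($144), Jensen→Lot B ($130), Novak→Lot C ($114), Ivanova→Lot G ($115), Costa→Lot E ($163) — total 144+130+114+115+163 = $666.
Max-entry greedy (repeatedly take the single best remaining cell) gives $663, worse by 3.
Next-best assignment: Huang→Lot F, Jensen→Lot B, Novak→Lot G, Ivanova→Lot C, Costa→Lot E = $663.
No other one-to-one assignment exceeds $666.
Novak's own top lot is Lot G ($177), but forcing Novak→Lot G and reassigning the rest optimally gives only $663 — worse by 3.

Novak receives Lot C.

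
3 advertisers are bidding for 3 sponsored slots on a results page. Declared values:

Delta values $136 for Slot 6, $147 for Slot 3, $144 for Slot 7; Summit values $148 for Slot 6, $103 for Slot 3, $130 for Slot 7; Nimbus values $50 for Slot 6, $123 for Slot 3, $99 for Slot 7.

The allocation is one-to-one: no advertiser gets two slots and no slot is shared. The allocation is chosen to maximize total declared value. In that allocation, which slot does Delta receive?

Delta receives Slot 7.

Treat this as an assignment problem: match each advertiser to one slot.
Optimal: Delta→Slot 7 ($144), Summit→Slot 6 ($148), Nimbus→Slot 3 ($123) — total 144+148+123 = $415.
Row-greedy (each advertiser in turn takes its best remaining slot) gives $394, worse by 21.
Every other assignment is strictly worse.
Delta's own top slot is Slot 3 ($147), but forcing Delta→Slot 3 and reassigning the rest optimally gives only $394 — worse by 21.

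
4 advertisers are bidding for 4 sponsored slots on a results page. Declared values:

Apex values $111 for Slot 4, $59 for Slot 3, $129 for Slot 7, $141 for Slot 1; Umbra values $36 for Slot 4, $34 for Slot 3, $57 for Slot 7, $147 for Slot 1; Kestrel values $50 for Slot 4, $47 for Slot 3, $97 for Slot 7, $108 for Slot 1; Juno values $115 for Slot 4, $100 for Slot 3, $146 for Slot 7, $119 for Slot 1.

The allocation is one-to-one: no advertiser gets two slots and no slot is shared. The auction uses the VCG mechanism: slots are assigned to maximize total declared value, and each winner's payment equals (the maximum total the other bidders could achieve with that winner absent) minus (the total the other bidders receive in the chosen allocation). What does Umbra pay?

Umbra pays $57.

Efficient allocation: Apex→Slot 4 ($111), Umbra→Slot 1 ($147), Kestrel→Slot 7 ($97), Juno→Slot 3 ($100); total welfare W = $455.
Umbra receives Slot 1 at value $147, so the others get W − 147 = $308.
Without Umbra: best allocation of the remaining 3 bidders over all 4 slots is Apex→Slot 4 ($111), Kestrel→Slot 1 ($108), Juno→Slot 7 ($146), total $365.
VCG payment = (others' best without Umbra) − (others' welfare with Umbra) = 365 − 308 = $57.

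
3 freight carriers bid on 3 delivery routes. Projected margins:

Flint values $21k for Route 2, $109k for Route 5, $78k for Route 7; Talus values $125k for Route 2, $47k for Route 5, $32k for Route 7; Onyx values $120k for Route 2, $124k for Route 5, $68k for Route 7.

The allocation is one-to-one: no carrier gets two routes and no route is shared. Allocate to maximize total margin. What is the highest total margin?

Max total: $327k

Optimal: Flint→Route 7 ($78k), Talus→Route 2 ($125k), Onyx→Route 5 ($124k) — total 78+125+124 = $327k.
Row-greedy (each carrier in turn takes its best remaining route) gives $302k, worse by 25.
Next-best assignment: Flint→Route 5, Talus→Route 2, Onyx→Route 7 = $302k.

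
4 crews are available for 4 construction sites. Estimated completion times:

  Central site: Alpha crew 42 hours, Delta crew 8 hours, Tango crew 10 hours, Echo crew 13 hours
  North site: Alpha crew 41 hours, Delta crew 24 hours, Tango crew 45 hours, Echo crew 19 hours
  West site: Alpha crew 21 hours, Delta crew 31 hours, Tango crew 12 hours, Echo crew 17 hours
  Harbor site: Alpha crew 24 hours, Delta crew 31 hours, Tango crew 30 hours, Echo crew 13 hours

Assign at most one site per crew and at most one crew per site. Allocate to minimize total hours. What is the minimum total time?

Min total: 63 hours

This is a one-to-one assignment (minimum-cost bipartite matching).
Optimal: Alpha crew→Harbor site (24 hours), Delta crew→Central site (8 hours), Tango crew→West site (12 hours), Echo crew→North site (19 hours) — total 24+8+12+19 = 63 hours.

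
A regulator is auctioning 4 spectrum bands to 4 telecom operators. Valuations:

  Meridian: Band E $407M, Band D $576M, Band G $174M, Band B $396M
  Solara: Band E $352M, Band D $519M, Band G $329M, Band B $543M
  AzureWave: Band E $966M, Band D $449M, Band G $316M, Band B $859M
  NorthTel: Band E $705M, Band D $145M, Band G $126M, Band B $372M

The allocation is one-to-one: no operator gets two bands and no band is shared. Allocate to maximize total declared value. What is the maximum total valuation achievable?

Max total: $2469M

Optimal: Meridian→Band D ($576M), Solara→Band G ($329M), AzureWave→Band B ($859M), NorthTel→Band E ($705M) — total 576+329+859+705 = $2469M.
Row-greedy (each operator in turn takes its best remaining band) gives $2211M, worse by 258.
Swapping Solara↔Meridian (Solara→Band D $519M, Meridian→Band G $174M) loses 212.
Every other assignment is strictly worse.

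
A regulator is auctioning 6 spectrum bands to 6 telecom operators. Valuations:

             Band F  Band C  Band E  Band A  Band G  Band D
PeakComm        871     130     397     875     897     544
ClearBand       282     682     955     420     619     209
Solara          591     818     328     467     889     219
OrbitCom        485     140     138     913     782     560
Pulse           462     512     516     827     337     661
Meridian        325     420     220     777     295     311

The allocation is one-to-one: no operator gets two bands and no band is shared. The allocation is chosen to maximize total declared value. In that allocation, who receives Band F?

Optimal: PeakComm→Band F ($871M), ClearBand→Band E ($955M), Solara→Band C ($818M), OrbitCom→Band G ($782M), Pulse→Band D ($661M), Meridian→Band A ($777M) — total 871+955+818+782+661+777 = $4864M.
No other one-to-one assignment exceeds $4864M.
PeakComm's own top band is Band G ($897M), but forcing PeakComm→Band G and reassigning the rest optimally gives only $4593M — worse by 271.

PeakComm receives Band F.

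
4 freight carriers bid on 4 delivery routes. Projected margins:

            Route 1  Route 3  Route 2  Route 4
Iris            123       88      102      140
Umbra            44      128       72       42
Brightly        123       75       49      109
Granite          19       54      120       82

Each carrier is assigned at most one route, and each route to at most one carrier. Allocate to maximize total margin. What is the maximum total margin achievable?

Maximum total: $511k

This is the linear assignment problem.
Optimal: Iris→Route 4 ($140k), Umbra→Route 3 ($128k), Brightly→Route 1 ($123k), Granite→Route 2 ($120k) — total 140+128+123+120 = $511k.
Column-greedy (each route in turn goes to its best remaining carrier) gives $480k, worse by 31.
Swapping Iris↔Granite (Iris→Route 2 $102k, Granite→Route 4 $82k) loses 76.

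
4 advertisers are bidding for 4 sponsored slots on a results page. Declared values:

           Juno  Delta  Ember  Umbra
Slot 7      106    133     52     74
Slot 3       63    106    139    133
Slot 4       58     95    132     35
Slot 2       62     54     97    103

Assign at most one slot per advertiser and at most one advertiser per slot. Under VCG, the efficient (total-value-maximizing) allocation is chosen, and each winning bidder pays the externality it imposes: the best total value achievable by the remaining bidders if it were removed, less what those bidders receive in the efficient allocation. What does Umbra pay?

Efficient allocation: Juno→Slot 2 ($62), Delta→Slot 7 ($133), Ember→Slot 4 ($132), Umbra→Slot 3 ($133); total welfare W = $460.
Umbra receives Slot 3 at value $133, so the others get W − 133 = $327.
Without Umbra: best allocation of the remaining 3 bidders over all 4 slots is Juno→Slot 7 ($106), Delta→Slot 3 ($106), Ember→Slot 4 ($132), total $344.
VCG payment = (others' best without Umbra) − (others' welfare with Umbra) = 344 − 327 = $17.

Umbra pays $17.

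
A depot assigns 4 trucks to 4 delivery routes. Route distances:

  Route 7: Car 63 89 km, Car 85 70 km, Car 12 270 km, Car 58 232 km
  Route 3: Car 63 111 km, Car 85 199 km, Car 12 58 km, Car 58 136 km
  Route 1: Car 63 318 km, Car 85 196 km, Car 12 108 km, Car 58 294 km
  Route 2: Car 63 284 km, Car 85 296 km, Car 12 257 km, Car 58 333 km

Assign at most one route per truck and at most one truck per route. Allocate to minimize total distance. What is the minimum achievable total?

Optimal: Car 63→Route 2 (284 km), Car 85→Route 7 (70 km), Car 12→Route 1 (108 km), Car 58→Route 3 (136 km) — total 284+70+108+136 = 598 km.
Row-greedy (each truck in turn takes its cheapest remaining route) gives 676 km, worse by 78.
Swapping Car 58↔Car 12 (Car 58→Route 1 294 km, Car 12→Route 3 58 km) adds 108.

Min total: 598 km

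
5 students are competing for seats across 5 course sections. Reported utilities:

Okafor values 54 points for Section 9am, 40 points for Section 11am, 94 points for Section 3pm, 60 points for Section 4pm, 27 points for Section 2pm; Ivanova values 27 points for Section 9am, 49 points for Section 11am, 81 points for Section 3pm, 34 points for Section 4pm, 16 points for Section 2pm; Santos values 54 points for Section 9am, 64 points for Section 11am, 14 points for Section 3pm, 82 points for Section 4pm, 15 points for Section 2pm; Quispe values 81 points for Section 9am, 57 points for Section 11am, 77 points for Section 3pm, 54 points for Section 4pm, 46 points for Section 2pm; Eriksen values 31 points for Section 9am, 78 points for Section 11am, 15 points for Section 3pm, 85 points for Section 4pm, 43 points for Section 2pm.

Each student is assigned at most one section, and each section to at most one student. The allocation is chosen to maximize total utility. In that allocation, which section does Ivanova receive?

This is the linear assignment problem.
Optimal: Okafor→Section 3pm (94 points), Ivanova→Section 2pm (16 points), Santos→Section 4pm (82 points), Quispe→Section 9am (81 points), Eriksen→Section 11am (78 points) — total 94+16+82+81+78 = 351 points.
Next-best assignment: Okafor→Section 3pm, Ivanova→Section 11am, Santos→Section 4pm, Quispe→Section 9am, Eriksen→Section 2pm = 349 points.
Ivanova's own top section is Section 3pm (81 points), but forcing Ivanova→Section 3pm and reassigning the rest optimally gives only 349 points — worse by 2.

Ivanova receives Section 2pm.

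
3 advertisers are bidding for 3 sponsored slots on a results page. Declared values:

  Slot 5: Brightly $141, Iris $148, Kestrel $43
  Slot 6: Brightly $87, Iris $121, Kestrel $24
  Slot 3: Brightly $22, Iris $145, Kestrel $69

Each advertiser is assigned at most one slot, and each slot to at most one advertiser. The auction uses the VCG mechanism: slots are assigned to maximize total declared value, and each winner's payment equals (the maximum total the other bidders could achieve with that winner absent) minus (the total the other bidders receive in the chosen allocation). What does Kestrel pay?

Efficient allocation: Brightly→Slot 5 ($141), Iris→Slot 6 ($121), Kestrel→Slot 3 ($69); total welfare W = $331.
Kestrel receives Slot 3 at value $69, so the others get W − 69 = $262.
Without Kestrel: best allocation of the remaining 2 bidders over all 3 slots is Brightly→Slot 5 ($141), Iris→Slot 3 ($145), total $286.
VCG payment = (others' best without Kestrel) − (others' welfare with Kestrel) = 286 − 262 = $24.

Kestrel pays $24.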